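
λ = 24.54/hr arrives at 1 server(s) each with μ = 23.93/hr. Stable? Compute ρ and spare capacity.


Total capacity cμ = 1·23.93 = 23.93/hr
ρ = λ/(cμ) = 24.54/23.93 = 1.0255
Stable ⇔ ρ < 1: NO
Spare capacity = cμ − λ = 23.93 − 24.54 = -0.61/hr

Final: ρ = 1.0255; unstable; margin = -0.61/hr


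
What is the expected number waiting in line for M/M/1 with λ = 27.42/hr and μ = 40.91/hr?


ρ = 27.42/40.91 = 0.6703
Lq = ρ²/(1−ρ) = 0.4492/0.3297 = 1.3624

Final: 1.3624


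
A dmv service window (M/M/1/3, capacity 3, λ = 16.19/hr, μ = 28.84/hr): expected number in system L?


ρ = 16.19/28.84 = 0.5614
L = ρ[1 − (K+1)ρ^K + Kρ^(K+1)] / [(1−ρ)(1−ρ^(K+1))]
Numerator: 0.5614·(1 − 4·0.176911 + 3·0.099313) = 0.331376
Denominator: (0.4386)·(0.900687) = 0.395066
L = 0.331376/0.395066 = 0.8388

Final: 0.8388


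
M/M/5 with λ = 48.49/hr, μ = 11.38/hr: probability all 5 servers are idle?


a = λ/μ = 48.49/11.38 = 4.2610; ρ = a/c = 0.8522
Σ_{k=0}^{4} a^k/k! (terms k=0..4) = 1.00000 + 4.26098 + 9.07799 + 12.89373 + 13.73499 = 40.96770
Tail: a^5/(5!(1−ρ)) = 1404.59012/(120·0.1478) = 79.19261
P₀ = 1/(40.96770 + 79.19261) = 1/120.16030 = 0.008322

Final: 0.008322


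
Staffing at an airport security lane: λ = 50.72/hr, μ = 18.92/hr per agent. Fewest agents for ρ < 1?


Stability requires cμ > λ ⇔ c > λ/μ.
λ/μ = 50.72/18.92 = 2.6808
Minimum integer c = ⌊2.6808⌋ + 1 = 3
Check: 3·18.92 = 56.76 > 50.72, while 2·18.92 = 37.84 ≤ 50.72

Final: 3 servers


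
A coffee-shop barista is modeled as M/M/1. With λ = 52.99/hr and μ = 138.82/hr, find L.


ρ = λ/μ = 52.99/138.82 = 0.3817
L = ρ/(1−ρ) = 0.3817/(1 − 0.3817) = 0.3817/0.6183 = 0.6174

Final: 0.6174


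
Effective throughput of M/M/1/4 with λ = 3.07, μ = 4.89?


ρ = 0.6278; P_K = (1−ρ)ρ^4/(1−ρ^5) = 0.064069
λ_eff = λ(1 − P_K) = 3.07·(1 − 0.064069) = 3.07·0.935931 = 2.8733 /hr

Final: 2.8733 /hr


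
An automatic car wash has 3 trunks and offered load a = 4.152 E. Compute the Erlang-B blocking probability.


B(c,a) = (a^c/c!) / Σ_{k=0}^{c} a^k/k!
a^3/3! = 11.929460
Σ terms (k=0..3): 1.00000 + 4.15200 + 8.61955 + 11.92946 = 25.701012
B = 11.929460/25.701012 = 0.464163

Final: 0.464163


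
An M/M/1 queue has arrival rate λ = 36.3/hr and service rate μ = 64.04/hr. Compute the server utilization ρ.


ρ = λ/μ = 36.3/64.04 = 0.5668

Final: 0.5668


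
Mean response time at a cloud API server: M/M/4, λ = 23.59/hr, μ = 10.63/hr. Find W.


a = 2.2192; ρ = 0.5548; P₀ = 0.102322
Lq = P₀·a^c·ρ/(c!(1−ρ)²) = 0.28944
Wq = Lq/λ = 0.28944/23.59 = 0.01227 hr
W = Wq + 1/μ = 0.01227 + 0.09407 = 0.10634 hr

Final: 0.10634 hr


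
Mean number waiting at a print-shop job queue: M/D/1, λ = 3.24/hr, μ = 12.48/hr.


ρ = 3.24/12.48 = 0.2596
M/D/1: Lq = ρ²/(2(1−ρ)) = 0.06740/(2·0.7404) = 0.04552

Final: 0.04552


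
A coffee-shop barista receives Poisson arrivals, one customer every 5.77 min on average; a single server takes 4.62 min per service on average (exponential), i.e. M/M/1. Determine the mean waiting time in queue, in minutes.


λ = 60/5.77 = 10.3986 /hr
μ = 60/4.62 = 12.9870 /hr
ρ = λ/μ = 10.3986/12.9870 = 0.8007
Wq = ρ/(μ−λ) = 0.8007/(12.9870−10.3986) = 0.30934 hr
In minutes: 0.30934·60 = 18.560 min

Final: 18.560 min


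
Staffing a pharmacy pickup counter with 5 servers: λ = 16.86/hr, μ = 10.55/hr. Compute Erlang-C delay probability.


a = λ/μ = 1.5981; ρ = a/5 = 0.3196
P₀ = 0.201826 (from M/M/c formula)
C(c,a) = [a^c/(c!(1−ρ))]·P₀ = [10.42379/(120·0.6804)]·0.201826
= 0.12767·0.201826 = 0.025767

Final: 0.025767


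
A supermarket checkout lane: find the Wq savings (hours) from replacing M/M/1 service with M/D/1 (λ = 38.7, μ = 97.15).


ρ = 38.7/97.15 = 0.3984
Wq(M/M/1) = ρ/(μ−λ) = 0.3984/58.45 = 0.006815 hr
Wq(M/D/1) = ρ/(2(μ−λ)) = 0.003408 hr
Savings = 0.006815 − 0.003408 = 0.003408 hr

Final: 0.003408 hr


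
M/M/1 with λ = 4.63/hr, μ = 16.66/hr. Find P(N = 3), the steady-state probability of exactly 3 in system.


ρ = 4.63/16.66 = 0.2779
P_n = (1−ρ)·ρ^n = (1 − 0.2779)·0.2779^3 = 0.7221·0.021464 = 0.015499

Final: 0.015499


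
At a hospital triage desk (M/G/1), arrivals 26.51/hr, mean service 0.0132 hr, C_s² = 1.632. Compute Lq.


ρ = λ·E[S] = 26.51·0.0132 = 0.3499
Lq = ρ²(1+C_s²)/(2(1−ρ)) = 0.1225·(1+1.632)/(2·0.6501)
= 0.1225·2.6320/1.3001 = 0.24789

Final: 0.24789


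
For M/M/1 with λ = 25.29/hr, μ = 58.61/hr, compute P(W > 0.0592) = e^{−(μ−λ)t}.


W ~ Exponential(μ−λ) for M/M/1.
μ − λ = 58.61 − 25.29 = 33.3200
P(W > t) = e^{−(μ−λ)t} = e^{−1.9725} = 0.139103

Final: 0.139103


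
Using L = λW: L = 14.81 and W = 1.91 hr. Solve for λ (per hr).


λ = L/W = 14.81/1.91 = 7.7539 /hr

Final: 7.7539 /hr


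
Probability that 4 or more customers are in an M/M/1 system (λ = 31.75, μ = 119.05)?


ρ = 31.75/119.05 = 0.2667
P(N ≥ n) = ρ^n = 0.2667^4 = 0.005059

Final: 0.005059


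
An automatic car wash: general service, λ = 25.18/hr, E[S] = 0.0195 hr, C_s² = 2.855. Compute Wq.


ρ = λ·E[S] = 25.18·0.0195 = 0.4910
E[S²] = E[S]²(1+C_s²) = 0.0195²·(1+2.855) = 0.001466
Wq = λ·E[S²]/(2(1−ρ)) = 25.18·0.001466/(2·0.5090) = 0.03626 hr

Final: 0.03626 hr


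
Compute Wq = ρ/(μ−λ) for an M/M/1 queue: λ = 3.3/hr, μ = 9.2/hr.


ρ = 3.3/9.2 = 0.3587
Wq = ρ/(μ−λ) = 0.3587/(9.2 − 3.3) = 0.3587/5.90 = 0.06080 hr

Final: 0.06080 hr


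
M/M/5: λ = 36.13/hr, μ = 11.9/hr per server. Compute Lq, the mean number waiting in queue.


a = λ/μ = 3.0361; ρ = a/5 = 0.6072
P₀ = 0.044795
Lq = P₀·a^c·ρ / (c!·(1−ρ)²) = 0.044795·257.99126·0.6072/(120·0.15427)
= 0.37907

Final: 0.37907


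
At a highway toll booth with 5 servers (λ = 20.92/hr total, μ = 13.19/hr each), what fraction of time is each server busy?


ρ = λ/(cμ) = 20.92/(5·13.19) = 20.92/65.95 = 0.3172

Final: 0.3172


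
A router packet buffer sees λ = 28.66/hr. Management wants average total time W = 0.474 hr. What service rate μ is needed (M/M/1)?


W = 1/(μ−λ) ⇒ μ − λ = 1/W = 1/0.474 = 2.1097
μ = λ + 1/W = 28.66 + 2.1097 = 30.7697 per hr

Final: 30.7697 /hr


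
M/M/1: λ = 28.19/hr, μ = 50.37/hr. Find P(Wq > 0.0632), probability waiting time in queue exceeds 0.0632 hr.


ρ = 28.19/50.37 = 0.5597
P(Wq > t) = ρ·e^{−(μ−λ)t} = 0.5597·e^{−1.4018}
= 0.5597·0.246159 = 0.137765

Final: 0.137765


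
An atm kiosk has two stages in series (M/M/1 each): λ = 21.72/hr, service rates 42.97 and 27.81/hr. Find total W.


Each node sees arrival rate λ = 21.72/hr (tandem ⇒ throughput preserved).
W₁ = 1/(μ₁−λ) = 1/(42.97−21.72) = 0.04706 hr
W₂ = 1/(μ₂−λ) = 1/(27.81−21.72) = 0.16420 hr
W_total = W₁ + W₂ = 0.04706 + 0.16420 = 0.21126 hr

Final: 0.21126 hr


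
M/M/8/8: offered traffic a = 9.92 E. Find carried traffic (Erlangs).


B(8,9.92) = 0.334560 (Erlang-B)
Carried load = a(1 − B) = 9.92·(1 − 0.334560) = 9.92·0.665440 = 6.6012 E

Final: 6.6012 Erlangs


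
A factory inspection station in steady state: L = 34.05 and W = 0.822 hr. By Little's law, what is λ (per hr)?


λ = L/W = 34.05/0.822 = 41.4234 /hr

Final: 41.4234 /hr


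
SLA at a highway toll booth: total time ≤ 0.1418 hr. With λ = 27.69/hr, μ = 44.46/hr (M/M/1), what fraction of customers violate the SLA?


W ~ Exponential(μ−λ) for M/M/1.
μ − λ = 44.46 − 27.69 = 16.7700
P(W > t) = e^{−(μ−λ)t} = e^{−2.3780} = 0.092737

Final: 0.092737


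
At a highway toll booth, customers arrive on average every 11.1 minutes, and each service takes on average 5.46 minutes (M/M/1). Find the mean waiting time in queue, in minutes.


λ = 60/11.1 = 5.4054 /hr
μ = 60/5.46 = 10.9890 /hr
ρ = λ/μ = 5.4054/10.9890 = 0.4919
Wq = ρ/(μ−λ) = 0.4919/(10.9890−5.4054) = 0.08810 hr
In minutes: 0.08810·60 = 5.286 min

Final: 5.286 min


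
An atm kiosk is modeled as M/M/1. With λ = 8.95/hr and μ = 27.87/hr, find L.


ρ = λ/μ = 8.95/27.87 = 0.3211
L = ρ/(1−ρ) = 0.3211/(1 − 0.3211) = 0.3211/0.6789 = 0.4730

Final: 0.4730


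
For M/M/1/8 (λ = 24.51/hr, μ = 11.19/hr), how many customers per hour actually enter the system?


ρ = 2.1903; P_K = (1−ρ)ρ^8/(1−ρ^9) = 0.543920
λ_eff = λ(1 − P_K) = 24.51·(1 − 0.543920) = 24.51·0.456080 = 11.1785 /hr

Final: 11.1785 /hr


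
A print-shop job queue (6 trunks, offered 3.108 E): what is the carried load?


B(6,3.108) = 0.058231 (Erlang-B)
Carried load = a(1 − B) = 3.108·(1 − 0.058231) = 3.108·0.941769 = 2.9270 E

Final: 2.9270 Erlangs


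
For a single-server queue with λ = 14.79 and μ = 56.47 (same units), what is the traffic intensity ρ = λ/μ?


ρ = λ/μ = 14.79/56.47 = 0.2619

Final: 0.2619


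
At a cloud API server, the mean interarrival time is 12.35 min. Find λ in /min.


λ = 1/(interarrival time) in consistent units.
1 minute = 1 min, so λ = 1/12.35 = 0.08097 per minute

Final: 0.08097 /min


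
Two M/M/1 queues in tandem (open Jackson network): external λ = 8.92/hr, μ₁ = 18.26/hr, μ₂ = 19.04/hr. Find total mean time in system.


Each node sees arrival rate λ = 8.92/hr (tandem ⇒ throughput preserved).
W₁ = 1/(μ₁−λ) = 1/(18.26−8.92) = 0.10707 hr
W₂ = 1/(μ₂−λ) = 1/(19.04−8.92) = 0.09881 hr
W_total = W₁ + W₂ = 0.10707 + 0.09881 = 0.20588 hr

Final: 0.20588 hr


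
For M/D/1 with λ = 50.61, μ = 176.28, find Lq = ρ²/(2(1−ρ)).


ρ = 50.61/176.28 = 0.2871
M/D/1: Lq = ρ²/(2(1−ρ)) = 0.08243/(2·0.7129) = 0.05781

Final: 0.05781


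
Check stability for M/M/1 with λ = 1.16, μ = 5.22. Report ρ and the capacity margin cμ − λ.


Total capacity cμ = 1·5.22 = 5.22/hr
ρ = λ/(cμ) = 1.16/5.22 = 0.2222
Stable ⇔ ρ < 1: YES
Spare capacity = cμ − λ = 5.22 − 1.16 = 4.06/hr

Final: ρ = 0.2222; stable; margin = 4.06/hr


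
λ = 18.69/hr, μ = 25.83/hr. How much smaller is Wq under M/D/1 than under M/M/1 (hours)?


ρ = 18.69/25.83 = 0.7236
Wq(M/M/1) = ρ/(μ−λ) = 0.7236/7.14 = 0.10134 hr
Wq(M/D/1) = ρ/(2(μ−λ)) = 0.05067 hr
Savings = 0.10134 − 0.05067 = 0.05067 hr

Final: 0.05067 hr


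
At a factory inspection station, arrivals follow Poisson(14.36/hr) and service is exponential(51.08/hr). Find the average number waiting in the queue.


ρ = 14.36/51.08 = 0.2811
Lq = ρ²/(1−ρ) = 0.07903/0.7189 = 0.1099

Final: 0.1099


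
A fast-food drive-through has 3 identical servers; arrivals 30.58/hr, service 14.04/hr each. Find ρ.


ρ = λ/(cμ) = 30.58/(3·14.04) = 30.58/42.12 = 0.7260

Final: 0.7260


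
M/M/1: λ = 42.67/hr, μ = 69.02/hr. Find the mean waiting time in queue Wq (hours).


ρ = 42.67/69.02 = 0.6182
Wq = ρ/(μ−λ) = 0.6182/(69.02 − 42.67) = 0.6182/26.35 = 0.02346 hr

Final: 0.02346 hr


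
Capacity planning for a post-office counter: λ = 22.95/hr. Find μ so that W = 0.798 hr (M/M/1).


W = 1/(μ−λ) ⇒ μ − λ = 1/W = 1/0.798 = 1.2531
μ = λ + 1/W = 22.95 + 1.2531 = 24.2031 per hr

Final: 24.2031 /hr


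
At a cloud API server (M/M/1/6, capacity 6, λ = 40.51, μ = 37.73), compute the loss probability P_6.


ρ = λ/μ = 40.51/37.73 = 1.0737
P_K = (1−ρ)ρ^K/(1−ρ^(K+1)) = (-0.07368·1.531978)/(1 − 1.644857)
= -0.112878/-0.644857 = 0.175044

Final: 0.175044


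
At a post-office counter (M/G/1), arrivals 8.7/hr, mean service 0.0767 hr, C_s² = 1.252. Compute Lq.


ρ = λ·E[S] = 8.7·0.0767 = 0.6673
Lq = ρ²(1+C_s²)/(2(1−ρ)) = 0.4453·(1+1.252)/(2·0.3327)
= 0.4453·2.2520/0.6654 = 1.50696

Final: 1.50696


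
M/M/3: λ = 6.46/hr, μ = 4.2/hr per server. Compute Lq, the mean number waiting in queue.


a = λ/μ = 1.5381; ρ = a/3 = 0.5127
P₀ = 0.201390
Lq = P₀·a^c·ρ / (c!·(1−ρ)²) = 0.201390·3.63873·0.5127/(6·0.23746)
= 0.26370

Final: 0.26370


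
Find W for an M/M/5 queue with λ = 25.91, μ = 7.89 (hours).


a = 3.2839; ρ = 0.6568; P₀ = 0.033674
Lq = P₀·a^c·ρ/(c!(1−ρ)²) = 0.59751
Wq = Lq/λ = 0.59751/25.91 = 0.02306 hr
W = Wq + 1/μ = 0.02306 + 0.12674 = 0.14980 hr

Final: 0.14980 hr


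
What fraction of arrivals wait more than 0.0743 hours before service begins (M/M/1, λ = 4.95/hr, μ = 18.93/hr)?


ρ = 4.95/18.93 = 0.2615
P(Wq > t) = ρ·e^{−(μ−λ)t} = 0.2615·e^{−1.0387}
= 0.2615·0.353910 = 0.092544

Final: 0.092544


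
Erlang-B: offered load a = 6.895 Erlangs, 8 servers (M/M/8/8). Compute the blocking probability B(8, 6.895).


B(c,a) = (a^c/c!) / Σ_{k=0}^{c} a^k/k!
a^8/8! = 126.693298
Σ terms (k=0..8): 1.00000 + 6.89500 + 23.77051 + 54.63256 + 94.17288 + 129.86440 + 149.23584 + 146.99730 + 126.69330 = 733.261784
B = 126.693298/733.261784 = 0.172780

Final: 0.172780


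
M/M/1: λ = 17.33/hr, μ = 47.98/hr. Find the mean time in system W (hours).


W = 1/(μ−λ) = 1/(47.98 − 17.33) = 1/30.65 = 0.03263 hr

Final: 0.03263 hr


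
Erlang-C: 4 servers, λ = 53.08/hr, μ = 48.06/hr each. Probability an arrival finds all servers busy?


a = λ/μ = 1.1045; ρ = a/4 = 0.2761
P₀ = 0.330628 (from M/M/c formula)
C(c,a) = [a^c/(c!(1−ρ))]·P₀ = [1.48795/(24·0.7239)]·0.330628
= 0.08565·0.330628 = 0.028317

Final: 0.028317


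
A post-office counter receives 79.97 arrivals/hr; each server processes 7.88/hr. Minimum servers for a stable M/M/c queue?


Stability requires cμ > λ ⇔ c > λ/μ.
λ/μ = 79.97/7.88 = 10.1485
Minimum integer c = ⌊10.1485⌋ + 1 = 11
Check: 11·7.88 = 86.68 > 79.97, while 10·7.88 = 78.80 ≤ 79.97

Final: 11 servers


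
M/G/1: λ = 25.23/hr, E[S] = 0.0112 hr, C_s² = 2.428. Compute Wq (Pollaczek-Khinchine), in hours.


ρ = λ·E[S] = 25.23·0.0112 = 0.2826
E[S²] = E[S]²(1+C_s²) = 0.0112²·(1+2.428) = 0.0004300
Wq = λ·E[S²]/(2(1−ρ)) = 25.23·0.0004300/(2·0.7174) = 0.007561 hr

Final: 0.007561 hr


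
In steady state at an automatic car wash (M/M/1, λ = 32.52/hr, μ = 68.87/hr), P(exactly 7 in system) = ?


ρ = 32.52/68.87 = 0.4722
P_n = (1−ρ)·ρ^n = (1 − 0.4722)·0.4722^7 = 0.5278·0.005234 = 0.002763

Final: 0.002763


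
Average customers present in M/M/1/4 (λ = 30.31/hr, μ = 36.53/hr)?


ρ = 30.31/36.53 = 0.8297
L = ρ[1 − (K+1)ρ^K + Kρ^(K+1)] / [(1−ρ)(1−ρ^(K+1))]
Numerator: 0.8297·(1 − 5·0.473964 + 4·0.393261) = 0.168624
Denominator: (0.1703)·(0.606739) = 0.103310
L = 0.168624/0.103310 = 1.6322

Final: 1.6322


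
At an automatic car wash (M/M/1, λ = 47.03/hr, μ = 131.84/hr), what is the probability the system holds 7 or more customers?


ρ = 47.03/131.84 = 0.3567
P(N ≥ n) = ρ^n = 0.3567^7 = 0.0007350

Final: 0.0007350


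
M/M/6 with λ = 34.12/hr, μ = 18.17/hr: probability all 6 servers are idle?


a = λ/μ = 34.12/18.17 = 1.8778; ρ = a/c = 0.3130
Σ_{k=0}^{5} a^k/k! (terms k=0..5) = 1.00000 + 1.87782 + 1.76311 + 1.10360 + 0.51809 + 0.19458 = 6.45719
Tail: a^6/(6!(1−ρ)) = 43.84545/(720·0.6870) = 0.08864
P₀ = 1/(6.45719 + 0.08864) = 1/6.54583 = 0.152769

Final: 0.152769


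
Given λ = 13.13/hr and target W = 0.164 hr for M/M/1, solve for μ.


W = 1/(μ−λ) ⇒ μ − λ = 1/W = 1/0.164 = 6.0976
μ = λ + 1/W = 13.13 + 6.0976 = 19.2276 per hr

Final: 19.2276 /hr


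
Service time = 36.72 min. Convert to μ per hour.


μ = 1/(service time) in consistent units.
1 hour = 60 min, so μ = 60/36.72 = 1.6340 per hour

Final: 1.6340 /hr


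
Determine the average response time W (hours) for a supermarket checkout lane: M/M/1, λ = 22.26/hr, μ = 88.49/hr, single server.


W = 1/(μ−λ) = 1/(88.49 − 22.26) = 1/66.23 = 0.01510 hr

Final: 0.01510 hr


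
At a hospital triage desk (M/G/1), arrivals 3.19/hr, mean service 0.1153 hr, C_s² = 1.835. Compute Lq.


ρ = λ·E[S] = 3.19·0.1153 = 0.3678
Lq = ρ²(1+C_s²)/(2(1−ρ)) = 0.1353·(1+1.835)/(2·0.6322)
= 0.1353·2.8350/1.2644 = 0.30333

Final: 0.30333


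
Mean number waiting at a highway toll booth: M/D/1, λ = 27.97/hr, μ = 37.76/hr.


ρ = 27.97/37.76 = 0.7407
M/D/1: Lq = ρ²/(2(1−ρ)) = 0.5487/(2·0.2593) = 1.05813

Final: 1.05813


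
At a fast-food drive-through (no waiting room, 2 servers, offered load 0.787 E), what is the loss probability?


B(c,a) = (a^c/c!) / Σ_{k=0}^{c} a^k/k!
a^2/2! = 0.309685
Σ terms (k=0..2): 1.00000 + 0.78700 + 0.30968 = 2.096685
B = 0.309685/2.096685 = 0.147702

Final: 0.147702


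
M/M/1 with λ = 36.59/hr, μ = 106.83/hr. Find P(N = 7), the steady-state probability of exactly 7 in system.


ρ = 36.59/106.83 = 0.3425
P_n = (1−ρ)·ρ^n = (1 − 0.3425)·0.3425^7 = 0.6575·0.0005529 = 0.0003636

Final: 0.0003636


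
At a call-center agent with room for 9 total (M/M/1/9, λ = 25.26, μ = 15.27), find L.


ρ = 25.26/15.27 = 1.6542
L = ρ[1 − (K+1)ρ^K + Kρ^(K+1)] / [(1−ρ)(1−ρ^(K+1))]
Numerator: 1.6542·(1 − 10·92.757446 + 9·153.441591) = 751.679130
Denominator: (-0.6542)·(-152.441591) = 99.730942
L = 751.679130/99.730942 = 7.5371

Final: 7.5371


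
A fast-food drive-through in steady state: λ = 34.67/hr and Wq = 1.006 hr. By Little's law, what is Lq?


Lq = λWq = 34.67·1.006 = 34.8780

Final: 34.8780


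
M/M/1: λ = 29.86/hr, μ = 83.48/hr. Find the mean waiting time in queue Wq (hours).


ρ = 29.86/83.48 = 0.3577
Wq = ρ/(μ−λ) = 0.3577/(83.48 − 29.86) = 0.3577/53.62 = 0.006671 hr

Final: 0.006671 hr


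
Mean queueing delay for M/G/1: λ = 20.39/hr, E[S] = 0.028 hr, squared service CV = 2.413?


ρ = λ·E[S] = 20.39·0.028 = 0.5709
E[S²] = E[S]²(1+C_s²) = 0.028²·(1+2.413) = 0.002676
Wq = λ·E[S²]/(2(1−ρ)) = 20.39·0.002676/(2·0.4291) = 0.06358 hr

Final: 0.06358 hr


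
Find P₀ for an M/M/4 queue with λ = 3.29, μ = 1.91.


a = λ/μ = 3.29/1.91 = 1.7225; ρ = a/c = 0.4306
Σ_{k=0}^{3} a^k/k! (terms k=0..3) = 1.00000 + 1.72251 + 1.48353 + 0.85180 = 5.05784
Tail: a^4/(4!(1−ρ)) = 8.80339/(24·0.5694) = 0.64423
P₀ = 1/(5.05784 + 0.64423) = 1/5.70207 = 0.175375

Final: 0.175375


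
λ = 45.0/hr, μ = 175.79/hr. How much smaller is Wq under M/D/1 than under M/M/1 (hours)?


ρ = 45.0/175.79 = 0.2560
Wq(M/M/1) = ρ/(μ−λ) = 0.2560/130.79 = 0.001957 hr
Wq(M/D/1) = ρ/(2(μ−λ)) = 0.0009786 hr
Savings = 0.001957 − 0.0009786 = 0.0009786 hr

Final: 0.0009786 hr


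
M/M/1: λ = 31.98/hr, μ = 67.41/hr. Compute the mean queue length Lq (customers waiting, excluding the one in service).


ρ = 31.98/67.41 = 0.4744
Lq = ρ²/(1−ρ) = 0.2251/0.5256 = 0.4282

Final: 0.4282


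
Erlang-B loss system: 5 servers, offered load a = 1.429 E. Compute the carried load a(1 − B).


B(5,1.429) = 0.011937 (Erlang-B)
Carried load = a(1 − B) = 1.429·(1 − 0.011937) = 1.429·0.988063 = 1.4119 E

Final: 1.4119 Erlangs


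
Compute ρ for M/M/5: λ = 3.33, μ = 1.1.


ρ = λ/(cμ) = 3.33/(5·1.1) = 3.33/5.50 = 0.6055

Final: 0.6055


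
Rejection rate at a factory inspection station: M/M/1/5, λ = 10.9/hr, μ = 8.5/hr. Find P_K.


ρ = λ/μ = 10.9/8.5 = 1.2824
P_K = (1−ρ)ρ^K/(1−ρ^(K+1)) = (-0.2824·3.467671)/(1 − 4.446778)
= -0.979107/-3.446778 = 0.284064

Final: 0.284064


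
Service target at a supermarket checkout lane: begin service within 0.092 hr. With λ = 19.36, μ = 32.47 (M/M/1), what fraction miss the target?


ρ = 19.36/32.47 = 0.5962
P(Wq > t) = ρ·e^{−(μ−λ)t} = 0.5962·e^{−1.2061}
= 0.5962·0.299357 = 0.178489

Final: 0.178489


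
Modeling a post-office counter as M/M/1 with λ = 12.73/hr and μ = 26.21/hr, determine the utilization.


ρ = λ/μ = 12.73/26.21 = 0.4857

Final: 0.4857


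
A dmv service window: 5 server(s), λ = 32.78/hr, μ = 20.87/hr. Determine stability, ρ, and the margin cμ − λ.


Total capacity cμ = 5·20.87 = 104.35/hr
ρ = λ/(cμ) = 32.78/104.35 = 0.3141
Stable ⇔ ρ < 1: YES
Spare capacity = cμ − λ = 104.35 − 32.78 = 71.57/hr

Final: ρ = 0.3141; stable; margin = 71.57/hr


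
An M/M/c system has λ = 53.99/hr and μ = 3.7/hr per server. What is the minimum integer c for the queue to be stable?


Stability requires cμ > λ ⇔ c > λ/μ.
λ/μ = 53.99/3.7 = 14.5919
Minimum integer c = ⌊14.5919⌋ + 1 = 15
Check: 15·3.7 = 55.50 > 53.99, while 14·3.7 = 51.80 ≤ 53.99

Final: 15 servers


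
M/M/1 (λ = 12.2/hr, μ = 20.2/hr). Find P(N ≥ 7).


ρ = 12.2/20.2 = 0.6040
P(N ≥ n) = ρ^n = 0.6040^7 = 0.029313

Final: 0.029313


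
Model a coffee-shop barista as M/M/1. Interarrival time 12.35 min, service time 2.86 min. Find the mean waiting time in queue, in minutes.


λ = 60/12.35 = 4.8583 /hr
μ = 60/2.86 = 20.9790 /hr
ρ = λ/μ = 4.8583/20.9790 = 0.2316
Wq = ρ/(μ−λ) = 0.2316/(20.9790−4.8583) = 0.01437 hr
In minutes: 0.01437·60 = 0.8619 min

Final: 0.8619 min


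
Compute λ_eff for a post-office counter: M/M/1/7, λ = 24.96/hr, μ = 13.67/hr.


ρ = 1.8259; P_K = (1−ρ)ρ^7/(1−ρ^8) = 0.456015
λ_eff = λ(1 − P_K) = 24.96·(1 − 0.456015) = 24.96·0.543985 = 13.5779 /hr

Final: 13.5779 /hr


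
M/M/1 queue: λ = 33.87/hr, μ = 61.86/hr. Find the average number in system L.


ρ = λ/μ = 33.87/61.86 = 0.5475
L = ρ/(1−ρ) = 0.5475/(1 − 0.5475) = 0.5475/0.4525 = 1.2101

Final: 1.2101


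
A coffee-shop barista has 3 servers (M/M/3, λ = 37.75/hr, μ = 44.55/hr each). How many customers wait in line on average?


a = λ/μ = 0.8474; ρ = a/3 = 0.2825
P₀ = 0.425950
Lq = P₀·a^c·ρ / (c!·(1−ρ)²) = 0.425950·0.60843·0.2825/(6·0.51487)
= 0.02370

Final: 0.02370


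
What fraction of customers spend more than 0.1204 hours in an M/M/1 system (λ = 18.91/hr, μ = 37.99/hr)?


W ~ Exponential(μ−λ) for M/M/1.
μ − λ = 37.99 − 18.91 = 19.0800
P(W > t) = e^{−(μ−λ)t} = e^{−2.2972} = 0.100537

Final: 0.100537


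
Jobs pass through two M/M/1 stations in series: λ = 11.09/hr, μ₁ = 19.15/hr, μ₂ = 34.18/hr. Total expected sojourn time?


Each node sees arrival rate λ = 11.09/hr (tandem ⇒ throughput preserved).
W₁ = 1/(μ₁−λ) = 1/(19.15−11.09) = 0.12407 hr
W₂ = 1/(μ₂−λ) = 1/(34.18−11.09) = 0.04331 hr
W_total = W₁ + W₂ = 0.12407 + 0.04331 = 0.16738 hr

Final: 0.16738 hr


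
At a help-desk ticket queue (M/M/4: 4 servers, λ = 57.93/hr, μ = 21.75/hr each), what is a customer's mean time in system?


a = 2.6634; ρ = 0.6659; P₀ = 0.060115
Lq = P₀·a^c·ρ/(c!(1−ρ)²) = 0.75176
Wq = Lq/λ = 0.75176/57.93 = 0.01298 hr
W = Wq + 1/μ = 0.01298 + 0.04598 = 0.05895 hr

Final: 0.05895 hr


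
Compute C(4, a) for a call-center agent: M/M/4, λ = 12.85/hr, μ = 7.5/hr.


a = λ/μ = 1.7133; ρ = a/4 = 0.4283
P₀ = 0.177072 (from M/M/c formula)
C(c,a) = [a^c/(c!(1−ρ))]·P₀ = [8.61723/(24·0.5717)]·0.177072
= 0.62808·0.177072 = 0.111215

Final: 0.111215


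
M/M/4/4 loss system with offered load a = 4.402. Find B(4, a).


B(c,a) = (a^c/c!) / Σ_{k=0}^{c} a^k/k!
a^4/4! = 15.645481
Σ terms (k=0..4): 1.00000 + 4.40200 + 9.68880 + 14.21670 + 15.64548 = 44.952985
B = 15.645481/44.952985 = 0.348041

Final: 0.348041


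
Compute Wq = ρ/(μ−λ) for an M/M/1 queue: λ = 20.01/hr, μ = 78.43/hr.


ρ = 20.01/78.43 = 0.2551
Wq = ρ/(μ−λ) = 0.2551/(78.43 − 20.01) = 0.2551/58.42 = 0.004367 hr

Final: 0.004367 hr


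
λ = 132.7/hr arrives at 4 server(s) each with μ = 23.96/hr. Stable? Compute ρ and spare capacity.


Total capacity cμ = 4·23.96 = 95.84/hr
ρ = λ/(cμ) = 132.7/95.84 = 1.3846
Stable ⇔ ρ < 1: NO
Spare capacity = cμ − λ = 95.84 − 132.7 = -36.86/hr

Final: ρ = 1.3846; unstable; margin = -36.86/hr


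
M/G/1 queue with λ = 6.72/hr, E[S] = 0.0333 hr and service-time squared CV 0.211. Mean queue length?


ρ = λ·E[S] = 6.72·0.0333 = 0.2238
Lq = ρ²(1+C_s²)/(2(1−ρ)) = 0.05008·(1+0.211)/(2·0.7762)
= 0.05008·1.2110/1.5524 = 0.03906

Final: 0.03906


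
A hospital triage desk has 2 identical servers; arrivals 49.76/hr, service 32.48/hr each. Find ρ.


ρ = λ/(cμ) = 49.76/(2·32.48) = 49.76/64.96 = 0.7660

Final: 0.7660


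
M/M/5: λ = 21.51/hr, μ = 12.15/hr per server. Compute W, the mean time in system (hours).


a = 1.7704; ρ = 0.3541; P₀ = 0.169608
Lq = P₀·a^c·ρ/(c!(1−ρ)²) = 0.02086
Wq = Lq/λ = 0.02086/21.51 = 0.0009698 hr
W = Wq + 1/μ = 0.0009698 + 0.08230 = 0.08327 hr

Final: 0.08327 hr


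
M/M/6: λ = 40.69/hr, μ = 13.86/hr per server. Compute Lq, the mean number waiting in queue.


a = λ/μ = 2.9358; ρ = a/6 = 0.4893
P₀ = 0.052312
Lq = P₀·a^c·ρ / (c!·(1−ρ)²) = 0.052312·640.24583·0.4893/(720·0.26082)
= 0.08727

Final: 0.08727


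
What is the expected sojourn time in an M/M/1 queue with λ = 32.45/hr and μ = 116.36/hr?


W = 1/(μ−λ) = 1/(116.36 − 32.45) = 1/83.91 = 0.01192 hr

Final: 0.01192 hr


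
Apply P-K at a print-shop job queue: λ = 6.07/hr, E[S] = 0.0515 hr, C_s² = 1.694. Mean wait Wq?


ρ = λ·E[S] = 6.07·0.0515 = 0.3126
E[S²] = E[S]²(1+C_s²) = 0.0515²·(1+1.694) = 0.007145
Wq = λ·E[S²]/(2(1−ρ)) = 6.07·0.007145/(2·0.6874) = 0.03155 hr

Final: 0.03155 hr


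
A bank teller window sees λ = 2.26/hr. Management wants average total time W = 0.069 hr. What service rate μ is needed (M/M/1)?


W = 1/(μ−λ) ⇒ μ − λ = 1/W = 1/0.069 = 14.4928
μ = λ + 1/W = 2.26 + 14.4928 = 16.7528 per hr

Final: 16.7528 /hr


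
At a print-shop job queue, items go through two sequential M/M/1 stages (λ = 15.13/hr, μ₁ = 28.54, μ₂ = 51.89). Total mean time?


Each node sees arrival rate λ = 15.13/hr (tandem ⇒ throughput preserved).
W₁ = 1/(μ₁−λ) = 1/(28.54−15.13) = 0.07457 hr
W₂ = 1/(μ₂−λ) = 1/(51.89−15.13) = 0.02720 hr
W_total = W₁ + W₂ = 0.07457 + 0.02720 = 0.10177 hr

Final: 0.10177 hr


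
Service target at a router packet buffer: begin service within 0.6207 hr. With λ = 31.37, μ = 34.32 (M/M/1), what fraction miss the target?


ρ = 31.37/34.32 = 0.9140
P(Wq > t) = ρ·e^{−(μ−λ)t} = 0.9140·e^{−1.8311}
= 0.9140·0.160243 = 0.146469

Final: 0.146469


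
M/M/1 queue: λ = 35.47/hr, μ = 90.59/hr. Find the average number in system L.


ρ = λ/μ = 35.47/90.59 = 0.3915
L = ρ/(1−ρ) = 0.3915/(1 − 0.3915) = 0.3915/0.6085 = 0.6435

Final: 0.6435


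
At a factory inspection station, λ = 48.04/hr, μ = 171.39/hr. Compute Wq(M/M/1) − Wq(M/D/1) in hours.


ρ = 48.04/171.39 = 0.2803
Wq(M/M/1) = ρ/(μ−λ) = 0.2803/123.35 = 0.002272 hr
Wq(M/D/1) = ρ/(2(μ−λ)) = 0.001136 hr
Savings = 0.002272 − 0.001136 = 0.001136 hr

Final: 0.001136 hr


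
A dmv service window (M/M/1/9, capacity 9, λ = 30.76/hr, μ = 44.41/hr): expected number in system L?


ρ = 30.76/44.41 = 0.6926
L = ρ[1 − (K+1)ρ^K + Kρ^(K+1)] / [(1−ρ)(1−ρ^(K+1))]
Numerator: 0.6926·(1 − 10·0.036690 + 9·0.025413) = 0.596925
Denominator: (0.3074)·(0.974587) = 0.299552
L = 0.596925/0.299552 = 1.9927

Final: 1.9927


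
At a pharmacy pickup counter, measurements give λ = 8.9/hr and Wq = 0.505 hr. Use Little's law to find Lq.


Lq = λWq = 8.9·0.505 = 4.4945

Final: 4.4945


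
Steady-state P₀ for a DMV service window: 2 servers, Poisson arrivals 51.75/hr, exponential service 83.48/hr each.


a = λ/μ = 51.75/83.48 = 0.6199; ρ = a/c = 0.3100
Σ_{k=0}^{1} a^k/k! (terms k=0..1) = 1.00000 + 0.61991 = 1.61991
Tail: a^2/(2!(1−ρ)) = 0.38429/(2·0.6900) = 0.27845
P₀ = 1/(1.61991 + 0.27845) = 1/1.89836 = 0.526771

Final: 0.526771


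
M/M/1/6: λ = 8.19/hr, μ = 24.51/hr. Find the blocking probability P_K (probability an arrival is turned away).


ρ = λ/μ = 8.19/24.51 = 0.3341
P_K = (1−ρ)ρ^K/(1−ρ^(K+1)) = (0.6659·0.001392)/(1 − 0.0004651)
= 0.0009269/0.999535 = 0.0009273

Final: 0.0009273


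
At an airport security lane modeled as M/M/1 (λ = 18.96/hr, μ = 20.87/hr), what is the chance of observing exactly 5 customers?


ρ = 18.96/20.87 = 0.9085
P_n = (1−ρ)·ρ^n = (1 − 0.9085)·0.9085^5 = 0.09152·0.618841 = 0.056636

Final: 0.056636


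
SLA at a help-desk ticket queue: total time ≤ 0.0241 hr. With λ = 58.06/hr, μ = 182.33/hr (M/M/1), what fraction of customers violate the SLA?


W ~ Exponential(μ−λ) for M/M/1.
μ − λ = 182.33 − 58.06 = 124.2700
P(W > t) = e^{−(μ−λ)t} = e^{−2.9949} = 0.050041

Final: 0.050041


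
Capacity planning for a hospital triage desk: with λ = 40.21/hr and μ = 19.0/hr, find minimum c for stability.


Stability requires cμ > λ ⇔ c > λ/μ.
λ/μ = 40.21/19.0 = 2.1163
Minimum integer c = ⌊2.1163⌋ + 1 = 3
Check: 3·19.0 = 57.00 > 40.21, while 2·19.0 = 38.00 ≤ 40.21

Final: 3 servers


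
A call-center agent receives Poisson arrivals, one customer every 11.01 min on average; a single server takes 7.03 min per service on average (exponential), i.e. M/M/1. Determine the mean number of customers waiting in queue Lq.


λ = 60/11.01 = 5.4496 /hr
μ = 60/7.03 = 8.5349 /hr
ρ = λ/μ = 5.4496/8.5349 = 0.6385
Lq = ρ²/(1−ρ) = 0.4077/0.3615 = 1.1278

Final: 1.1278


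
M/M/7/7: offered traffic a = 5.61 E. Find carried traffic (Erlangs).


B(7,5.61) = 0.159648 (Erlang-B)
Carried load = a(1 − B) = 5.61·(1 − 0.159648) = 5.61·0.840352 = 4.7144 E

Final: 4.7144 Erlangs


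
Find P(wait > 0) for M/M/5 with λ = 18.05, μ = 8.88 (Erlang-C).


a = λ/μ = 2.0327; ρ = a/5 = 0.4065
P₀ = 0.129925 (from M/M/c formula)
C(c,a) = [a^c/(c!(1−ρ))]·P₀ = [34.69934/(120·0.5935)]·0.129925
= 0.48724·0.129925 = 0.063305

Final: 0.063305


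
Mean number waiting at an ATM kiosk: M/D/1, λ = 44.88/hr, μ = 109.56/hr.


ρ = 44.88/109.56 = 0.4096
M/D/1: Lq = ρ²/(2(1−ρ)) = 0.1678/(2·0.5904) = 0.14212

Final: 0.14212


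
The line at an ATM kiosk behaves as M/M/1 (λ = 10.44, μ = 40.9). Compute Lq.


ρ = 10.44/40.9 = 0.2553
Lq = ρ²/(1−ρ) = 0.06516/0.7447 = 0.08749

Final: 0.08749


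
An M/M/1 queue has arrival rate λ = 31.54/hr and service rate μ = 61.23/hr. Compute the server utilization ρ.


ρ = λ/μ = 31.54/61.23 = 0.5151

Final: 0.5151


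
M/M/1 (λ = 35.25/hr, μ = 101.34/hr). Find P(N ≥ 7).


ρ = 35.25/101.34 = 0.3478
P(N ≥ n) = ρ^n = 0.3478^7 = 0.0006161

Final: 0.0006161


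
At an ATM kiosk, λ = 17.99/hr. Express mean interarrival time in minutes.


Mean interarrival time = 1/λ = 1/17.99 hour = 0.05559 hour
In minutes: 0.05559 × 60 = 3.3352 min

Final: 3.3352 min


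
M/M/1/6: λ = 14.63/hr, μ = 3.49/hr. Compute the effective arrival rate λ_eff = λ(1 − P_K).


ρ = 4.1920; P_K = (1−ρ)ρ^6/(1−ρ^7) = 0.761483
λ_eff = λ(1 − P_K) = 14.63·(1 − 0.761483) = 14.63·0.238517 = 3.4895 /hr

Final: 3.4895 /hr


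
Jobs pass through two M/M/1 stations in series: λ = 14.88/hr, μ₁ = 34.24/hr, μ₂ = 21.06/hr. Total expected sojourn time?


Each node sees arrival rate λ = 14.88/hr (tandem ⇒ throughput preserved).
W₁ = 1/(μ₁−λ) = 1/(34.24−14.88) = 0.05165 hr
W₂ = 1/(μ₂−λ) = 1/(21.06−14.88) = 0.16181 hr
W_total = W₁ + W₂ = 0.05165 + 0.16181 = 0.21347 hr

Final: 0.21347 hr


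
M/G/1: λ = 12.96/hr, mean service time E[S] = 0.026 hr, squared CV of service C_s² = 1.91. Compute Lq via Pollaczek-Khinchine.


ρ = λ·E[S] = 12.96·0.026 = 0.3370
Lq = ρ²(1+C_s²)/(2(1−ρ)) = 0.1135·(1+1.91)/(2·0.6630)
= 0.1135·2.9100/1.3261 = 0.24916

Final: 0.24916


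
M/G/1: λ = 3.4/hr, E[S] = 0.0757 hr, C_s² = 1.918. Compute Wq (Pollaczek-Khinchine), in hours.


ρ = λ·E[S] = 3.4·0.0757 = 0.2574
E[S²] = E[S]²(1+C_s²) = 0.0757²·(1+1.918) = 0.016722
Wq = λ·E[S²]/(2(1−ρ)) = 3.4·0.016722/(2·0.7426) = 0.03828 hr

Final: 0.03828 hr


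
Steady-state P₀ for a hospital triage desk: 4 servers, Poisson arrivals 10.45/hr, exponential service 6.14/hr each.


a = λ/μ = 10.45/6.14 = 1.7020; ρ = a/c = 0.4255
Σ_{k=0}^{3} a^k/k! (terms k=0..3) = 1.00000 + 1.70195 + 1.44832 + 0.82166 = 4.97194
Tail: a^4/(4!(1−ρ)) = 8.39057/(24·0.5745) = 0.60853
P₀ = 1/(4.97194 + 0.60853) = 1/5.58047 = 0.179196

Final: 0.179196


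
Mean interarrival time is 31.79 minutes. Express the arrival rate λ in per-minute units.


λ = 1/(interarrival time) in consistent units.
1 minute = 1 min, so λ = 1/31.79 = 0.03146 per minute

Final: 0.03146 /min


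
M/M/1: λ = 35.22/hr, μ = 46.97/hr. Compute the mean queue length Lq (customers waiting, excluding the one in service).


ρ = 35.22/46.97 = 0.7498
Lq = ρ²/(1−ρ) = 0.5623/0.2502 = 2.2476

Final: 2.2476


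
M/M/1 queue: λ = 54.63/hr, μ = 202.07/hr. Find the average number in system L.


ρ = λ/μ = 54.63/202.07 = 0.2704
L = ρ/(1−ρ) = 0.2704/(1 − 0.2704) = 0.2704/0.7296 = 0.3705

Final: 0.3705


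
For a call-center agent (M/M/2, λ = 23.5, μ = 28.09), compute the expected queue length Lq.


a = λ/μ = 0.8366; ρ = a/2 = 0.4183
P₀ = 0.410141
Lq = P₀·a^c·ρ / (c!·(1−ρ)²) = 0.410141·0.69989·0.4183/(2·0.33838)
= 0.17743

Final: 0.17743


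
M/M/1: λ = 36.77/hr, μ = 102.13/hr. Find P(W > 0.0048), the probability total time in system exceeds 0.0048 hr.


W ~ Exponential(μ−λ) for M/M/1.
μ − λ = 102.13 − 36.77 = 65.3600
P(W > t) = e^{−(μ−λ)t} = e^{−0.3137} = 0.730718

Final: 0.730718


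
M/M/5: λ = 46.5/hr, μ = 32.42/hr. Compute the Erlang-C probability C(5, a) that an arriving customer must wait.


a = λ/μ = 1.4343; ρ = a/5 = 0.2869
P₀ = 0.237984 (from M/M/c formula)
C(c,a) = [a^c/(c!(1−ρ))]·P₀ = [6.07015/(120·0.7131)]·0.237984
= 0.07093·0.237984 = 0.016881

Final: 0.016881


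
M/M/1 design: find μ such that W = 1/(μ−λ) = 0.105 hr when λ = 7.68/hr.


W = 1/(μ−λ) ⇒ μ − λ = 1/W = 1/0.105 = 9.5238
μ = λ + 1/W = 7.68 + 9.5238 = 17.2038 per hr

Final: 17.2038 /hr


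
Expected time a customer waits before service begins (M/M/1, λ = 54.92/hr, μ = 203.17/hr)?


ρ = 54.92/203.17 = 0.2703
Wq = ρ/(μ−λ) = 0.2703/(203.17 − 54.92) = 0.2703/148.25 = 0.001823 hr

Final: 0.001823 hr


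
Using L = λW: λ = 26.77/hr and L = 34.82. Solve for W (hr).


W = L/λ = 34.82/26.77 = 1.3007 hr

Final: 1.3007 hr


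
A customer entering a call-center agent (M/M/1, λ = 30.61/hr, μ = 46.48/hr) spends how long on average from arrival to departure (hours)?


W = 1/(μ−λ) = 1/(46.48 − 30.61) = 1/15.87 = 0.06301 hr

Final: 0.06301 hr


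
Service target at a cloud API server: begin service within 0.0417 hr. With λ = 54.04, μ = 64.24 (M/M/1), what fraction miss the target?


ρ = 54.04/64.24 = 0.8412
P(Wq > t) = ρ·e^{−(μ−λ)t} = 0.8412·e^{−0.4253}
= 0.8412·0.653548 = 0.549778

Final: 0.549778


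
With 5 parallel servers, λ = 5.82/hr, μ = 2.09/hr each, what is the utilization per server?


ρ = λ/(cμ) = 5.82/(5·2.09) = 5.82/10.45 = 0.5569

Final: 0.5569


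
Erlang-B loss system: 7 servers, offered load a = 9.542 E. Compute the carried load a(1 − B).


B(7,9.542) = 0.388024 (Erlang-B)
Carried load = a(1 − B) = 9.542·(1 − 0.388024) = 9.542·0.611976 = 5.8395 E

Final: 5.8395 Erlangs


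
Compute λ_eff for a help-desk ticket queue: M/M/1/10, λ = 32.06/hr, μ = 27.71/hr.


ρ = 1.1570; P_K = (1−ρ)ρ^10/(1−ρ^11) = 0.169837
λ_eff = λ(1 − P_K) = 32.06·(1 − 0.169837) = 32.06·0.830163 = 26.6150 /hr

Final: 26.6150 /hr


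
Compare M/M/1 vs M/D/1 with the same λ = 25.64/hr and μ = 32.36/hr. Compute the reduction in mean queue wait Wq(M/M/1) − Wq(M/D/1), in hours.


ρ = 25.64/32.36 = 0.7923
Wq(M/M/1) = ρ/(μ−λ) = 0.7923/6.72 = 0.11791 hr
Wq(M/D/1) = ρ/(2(μ−λ)) = 0.05895 hr
Savings = 0.11791 − 0.05895 = 0.05895 hr

Final: 0.05895 hr


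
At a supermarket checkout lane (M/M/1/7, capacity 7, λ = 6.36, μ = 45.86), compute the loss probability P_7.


ρ = λ/μ = 6.36/45.86 = 0.1387
P_K = (1−ρ)ρ^K/(1−ρ^(K+1)) = (0.8613·0.0000009866)/(1 − 0.0000001368)
= 0.0000008498/1.000000 = 0.0000008498

Final: 0.0000008498


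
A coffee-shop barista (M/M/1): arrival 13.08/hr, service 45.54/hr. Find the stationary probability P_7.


ρ = 13.08/45.54 = 0.2872
P_n = (1−ρ)·ρ^n = (1 − 0.2872)·0.2872^7 = 0.7128·0.0001613 = 0.0001149

Final: 0.0001149


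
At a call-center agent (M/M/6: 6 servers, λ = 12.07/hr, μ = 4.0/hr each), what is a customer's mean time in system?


a = 3.0175; ρ = 0.5029; P₀ = 0.048082
Lq = P₀·a^c·ρ/(c!(1−ρ)²) = 0.10261
Wq = Lq/λ = 0.10261/12.07 = 0.008501 hr
W = Wq + 1/μ = 0.008501 + 0.25000 = 0.25850 hr

Final: 0.25850 hr


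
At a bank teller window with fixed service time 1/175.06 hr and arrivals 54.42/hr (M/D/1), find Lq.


ρ = 54.42/175.06 = 0.3109
M/D/1: Lq = ρ²/(2(1−ρ)) = 0.09664/(2·0.6891) = 0.07011

Final: 0.07011


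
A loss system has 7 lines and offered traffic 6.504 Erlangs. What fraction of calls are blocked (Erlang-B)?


B(c,a) = (a^c/c!) / Σ_{k=0}^{c} a^k/k!
a^7/7! = 97.686195
Σ terms (k=0..7): 1.00000 + 6.50400 + 21.15101 + 45.85539 + 74.56086 + 96.98876 + 105.13582 + 97.68619 = 448.882025
B = 97.686195/448.882025 = 0.217621

Final: 0.217621


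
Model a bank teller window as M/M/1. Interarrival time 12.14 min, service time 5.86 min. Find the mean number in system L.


λ = 60/12.14 = 4.9423 /hr
μ = 60/5.86 = 10.2389 /hr
ρ = λ/μ = 4.9423/10.2389 = 0.4827
L = ρ/(1−ρ) = 0.4827/0.5173 = 0.9331

Final: 0.9331


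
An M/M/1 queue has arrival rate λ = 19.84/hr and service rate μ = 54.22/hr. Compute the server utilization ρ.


ρ = λ/μ = 19.84/54.22 = 0.3659

Final: 0.3659


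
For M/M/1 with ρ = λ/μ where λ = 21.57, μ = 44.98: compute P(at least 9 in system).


ρ = 21.57/44.98 = 0.4795
P(N ≥ n) = ρ^n = 0.4795^9 = 0.001341

Final: 0.001341


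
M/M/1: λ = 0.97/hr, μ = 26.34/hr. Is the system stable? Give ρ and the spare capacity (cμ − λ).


Total capacity cμ = 1·26.34 = 26.34/hr
ρ = λ/(cμ) = 0.97/26.34 = 0.03683
Stable ⇔ ρ < 1: YES
Spare capacity = cμ − λ = 26.34 − 0.97 = 25.37/hr

Final: ρ = 0.03683; stable; margin = 25.37/hr


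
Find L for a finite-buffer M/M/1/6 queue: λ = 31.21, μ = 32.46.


ρ = 31.21/32.46 = 0.9615
L = ρ[1 − (K+1)ρ^K + Kρ^(K+1)] / [(1−ρ)(1−ρ^(K+1))]
Numerator: 0.9615·(1 − 7·0.790081 + 6·0.759656) = 0.026314
Denominator: (0.03851)·(0.240344) = 0.009255
L = 0.026314/0.009255 = 2.8431

Final: 2.8431


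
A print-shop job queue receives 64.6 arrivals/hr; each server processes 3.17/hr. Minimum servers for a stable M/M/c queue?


Stability requires cμ > λ ⇔ c > λ/μ.
λ/μ = 64.6/3.17 = 20.3785
Minimum integer c = ⌊20.3785⌋ + 1 = 21
Check: 21·3.17 = 66.57 > 64.6, while 20·3.17 = 63.40 ≤ 64.6

Final: 21 servers


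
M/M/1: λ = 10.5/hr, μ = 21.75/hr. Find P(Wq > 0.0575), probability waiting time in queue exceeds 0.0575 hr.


ρ = 10.5/21.75 = 0.4828
P(Wq > t) = ρ·e^{−(μ−λ)t} = 0.4828·e^{−0.6469}
= 0.4828·0.523680 = 0.252811

Final: 0.252811


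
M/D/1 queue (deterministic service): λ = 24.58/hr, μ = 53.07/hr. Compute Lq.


ρ = 24.58/53.07 = 0.4632
M/D/1: Lq = ρ²/(2(1−ρ)) = 0.2145/(2·0.5368) = 0.19980

Final: 0.19980


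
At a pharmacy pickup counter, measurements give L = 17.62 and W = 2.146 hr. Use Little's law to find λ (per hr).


λ = L/W = 17.62/2.146 = 8.2106 /hr

Final: 8.2106 /hr


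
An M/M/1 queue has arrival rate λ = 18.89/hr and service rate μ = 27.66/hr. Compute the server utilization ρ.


ρ = λ/μ = 18.89/27.66 = 0.6829

Final: 0.6829


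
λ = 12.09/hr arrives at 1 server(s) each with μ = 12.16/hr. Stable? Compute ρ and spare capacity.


Total capacity cμ = 1·12.16 = 12.16/hr
ρ = λ/(cμ) = 12.09/12.16 = 0.9942
Stable ⇔ ρ < 1: YES
Spare capacity = cμ − λ = 12.16 − 12.09 = 0.07/hr

Final: ρ = 0.9942; stable; margin = 0.07/hr
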